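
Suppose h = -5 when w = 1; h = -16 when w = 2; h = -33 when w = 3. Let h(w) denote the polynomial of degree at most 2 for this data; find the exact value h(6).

-120

Using Newton's divided-difference form:
h[1,2] = (-16 - (-5)) / (2 - 1) = -11
h[2,3] = (-33 - (-16)) / (3 - 2) = -17
h[1,2,3] = (-17 - (-11)) / (3 - 1) = -3
h(6) = -5 + (-11)·(5) + (-3)·(5)·(4) = -120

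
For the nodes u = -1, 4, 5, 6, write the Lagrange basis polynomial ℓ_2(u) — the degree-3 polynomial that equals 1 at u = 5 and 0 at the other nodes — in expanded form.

ℓ_2(u) = -(1/6)u^3 + (3/2)u^2 - (7/3)u - 4

ℓ_2(u) = (u + 1)(u - 4)(u - 6) / [(6)·(1)·(-1)]
       = (u^3 - 9u^2 + 14u + 24) / (-6)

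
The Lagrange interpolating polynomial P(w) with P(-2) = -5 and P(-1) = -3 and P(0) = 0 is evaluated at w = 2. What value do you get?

9

L_0(2) = (3)·(2)/[(-1)·(-2)] = 3
L_1(2) = (4)·(2)/[(1)·(-1)] = -8
L_2(2) = (4)·(3)/[(2)·(1)] = 6
Sum: (-5)·(3) + (-3)·(-8) + 0 = 9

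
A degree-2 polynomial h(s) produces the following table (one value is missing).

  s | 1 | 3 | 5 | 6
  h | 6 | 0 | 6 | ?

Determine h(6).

The 3 known values determine h uniquely (degree ≤ 2).
L_0(6) = (3)·(1)/[(-2)·(-4)] = 3/8
L_1(6) = (5)·(1)/[(2)·(-2)] = -5/4
L_2(6) = (5)·(3)/[(4)·(2)] = 15/8
Sum: 6·(3/8) + 0 + 6·(15/8) = 27/2

27/2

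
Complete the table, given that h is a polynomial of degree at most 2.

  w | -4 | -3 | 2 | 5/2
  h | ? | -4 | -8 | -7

The 3 known values determine h uniquely (degree ≤ 2).
Evaluate each Lagrange basis at w = -4:
L_0(-4) = (-6)·(-13/2)/[(-5)·(-11/2)] = 78/55
L_1(-4) = (-1)·(-13/2)/[(5)·(-1/2)] = -13/5
L_2(-4) = (-1)·(-6)/[(11/2)·(1/2)] = 24/11
Sum: (-4)·(78/55) + (-8)·(-13/5) + (-7)·(24/11) = -8/55

-8/55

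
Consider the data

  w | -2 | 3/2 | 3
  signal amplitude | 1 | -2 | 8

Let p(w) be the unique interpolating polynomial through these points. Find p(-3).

302/35

Using Newton's divided-difference form:
p[-2,3/2] = (-2 - 1) / (3/2 - (-2)) = -6/7
p[3/2,3] = (8 - (-2)) / (3 - 3/2) = 20/3
p[-2,3/2,3] = (20/3 - (-6/7)) / (3 - (-2)) = 158/105
p(-3) = 1 + (-6/7)·(-1) + (158/105)·(-1)·(-9/2) = 302/35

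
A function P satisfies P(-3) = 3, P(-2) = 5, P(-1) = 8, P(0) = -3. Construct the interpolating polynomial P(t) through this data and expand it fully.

P(t) = -(5/2)t^3 - (29/2)t^2 - 23t - 3

L_0(t) = (t + 2)(t + 1)t / [-6] = -(1/6)t^3 - (1/2)t^2 - (1/3)t
L_1(t) = (t + 3)(t + 1)t / [2] = (1/2)t^3 + 2t^2 + (3/2)t
L_2(t) = (t + 3)(t + 2)t / [-2] = -(1/2)t^3 - (5/2)t^2 - 3t
L_3(t) = (t + 3)(t + 2)(t + 1) / [6] = (1/6)t^3 + t^2 + (11/6)t + 1
P(t) = 3·L_0 + 5·L_1 + 8·L_2 + (-3)·L_3
  3·L_0(t) = -(1/2)t^3 - (3/2)t^2 - t
  5·L_1(t) = (5/2)t^3 + 10t^2 + (15/2)t
  8·L_2(t) = -4t^3 - 20t^2 - 24t
  (-3)·L_3(t) = -(1/2)t^3 - 3t^2 - (11/2)t - 3
Adding term by term: -(5/2)t^3 - (29/2)t^2 - 23t - 3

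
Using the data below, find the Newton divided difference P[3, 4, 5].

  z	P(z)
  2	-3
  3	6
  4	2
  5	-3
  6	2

P[3,4] = (2 - 6) / (4 - 3) = -4
P[4,5] = (-3 - 2) / (5 - 4) = -5
P[3,4,5] = (-5 - (-4)) / (5 - 3) = -1/2

-1/2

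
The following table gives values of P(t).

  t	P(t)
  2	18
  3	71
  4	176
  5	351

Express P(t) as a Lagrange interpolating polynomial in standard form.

P(t) = 3t^3 - t^2 + t - 4

L_0(t) = (t - 3)(t - 4)(t - 5) / [-6] = -(1/6)t^3 + 2t^2 - (47/6)t + 10
L_1(t) = (t - 2)(t - 4)(t - 5) / [2] = (1/2)t^3 - (11/2)t^2 + 19t - 20
L_2(t) = (t - 2)(t - 3)(t - 5) / [-2] = -(1/2)t^3 + 5t^2 - (31/2)t + 15
L_3(t) = (t - 2)(t - 3)(t - 4) / [6] = (1/6)t^3 - (3/2)t^2 + (13/3)t - 4
P(t) = 18·L_0 + 71·L_1 + 176·L_2 + 351·L_3
  18·L_0(t) = -3t^3 + 36t^2 - 141t + 180
  71·L_1(t) = (71/2)t^3 - (781/2)t^2 + 1349t - 1420
  176·L_2(t) = -88t^3 + 880t^2 - 2728t + 2640
  351·L_3(t) = (117/2)t^3 - (1053/2)t^2 + 1521t - 1404
Adding term by term: 3t^3 - t^2 + t - 4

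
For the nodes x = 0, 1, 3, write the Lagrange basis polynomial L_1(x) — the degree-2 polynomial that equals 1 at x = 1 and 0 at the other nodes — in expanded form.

L_1(x) = -(1/2)x^2 + (3/2)x

L_1(x) = x(x - 3) / [(1)·(-2)]
       = (x^2 - 3x) / (-2)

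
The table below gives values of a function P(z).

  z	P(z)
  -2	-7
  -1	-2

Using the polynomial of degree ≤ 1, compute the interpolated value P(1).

L_0(1) = (2)/[(-1)] = -2
L_1(1) = (3)/[(1)] = 3
Sum: (-7)·(-2) + (-2)·(3) = 8

8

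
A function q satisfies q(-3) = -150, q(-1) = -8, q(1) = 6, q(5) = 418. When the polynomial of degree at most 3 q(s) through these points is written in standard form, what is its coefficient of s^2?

-4

L_0(s) = (s + 1)(s - 1)(s - 5) / [-64] = -(1/64)s^3 + (5/64)s^2 + (1/64)s - 5/64
L_1(s) = (s + 3)(s - 1)(s - 5) / [24] = (1/24)s^3 - (1/8)s^2 - (13/24)s + 5/8
L_2(s) = (s + 3)(s + 1)(s - 5) / [-32] = -(1/32)s^3 + (1/32)s^2 + (17/32)s + 15/32
L_3(s) = (s + 3)(s + 1)(s - 1) / [192] = (1/192)s^3 + (1/64)s^2 - (1/192)s - 1/64
q(s) = (-150)·L_0 + (-8)·L_1 + 6·L_2 + 418·L_3
Only the coefficient of s^2 is needed; take it from each L_i and combine:
(-150)·(5/64) + (-8)·(-1/8) + 6·(1/32) + 418·(1/64) = -4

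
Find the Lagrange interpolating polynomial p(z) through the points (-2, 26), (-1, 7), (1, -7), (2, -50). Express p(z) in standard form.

p(z) = -4z^3 - 4z^2 - 3z + 4

L_0(z) = (z + 1)(z - 1)(z - 2) / [-12] = -(1/12)z^3 + (1/6)z^2 + (1/12)z - 1/6
L_1(z) = (z + 2)(z - 1)(z - 2) / [6] = (1/6)z^3 - (1/6)z^2 - (2/3)z + 2/3
L_2(z) = (z + 2)(z + 1)(z - 2) / [-6] = -(1/6)z^3 - (1/6)z^2 + (2/3)z + 2/3
L_3(z) = (z + 2)(z + 1)(z - 1) / [12] = (1/12)z^3 + (1/6)z^2 - (1/12)z - 1/6
p(z) = 26·L_0 + 7·L_1 + (-7)·L_2 + (-50)·L_3
  26·L_0(z) = -(13/6)z^3 + (13/3)z^2 + (13/6)z - 13/3
  7·L_1(z) = (7/6)z^3 - (7/6)z^2 - (14/3)z + 14/3
  (-7)·L_2(z) = (7/6)z^3 + (7/6)z^2 - (14/3)z - 14/3
  (-50)·L_3(z) = -(25/6)z^3 - (25/3)z^2 + (25/6)z + 25/3
Adding term by term: -4z^3 - 4z^2 - 3z + 4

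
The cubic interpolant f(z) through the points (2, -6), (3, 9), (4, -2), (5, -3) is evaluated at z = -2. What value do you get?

L_0(-2) = (-5)·(-6)·(-7)/[(-1)·(-2)·(-3)] = 35
L_1(-2) = (-4)·(-6)·(-7)/[(1)·(-1)·(-2)] = -84
L_2(-2) = (-4)·(-5)·(-7)/[(2)·(1)·(-1)] = 70
L_3(-2) = (-4)·(-5)·(-6)/[(3)·(2)·(1)] = -20
Sum: (-6)·(35) + 9·(-84) + (-2)·(70) + (-3)·(-20) = -1046

-1046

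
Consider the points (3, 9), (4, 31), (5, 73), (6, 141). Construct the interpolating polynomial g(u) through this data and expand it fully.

g(u) = u^3 - 2u^2 - u + 3

Build the Lagrange basis polynomials:
L_0(u) = (u - 4)(u - 5)(u - 6) / [-6] = -(1/6)u^3 + (5/2)u^2 - (37/3)u + 20
L_1(u) = (u - 3)(u - 5)(u - 6) / [2] = (1/2)u^3 - 7u^2 + (63/2)u - 45
L_2(u) = (u - 3)(u - 4)(u - 6) / [-2] = -(1/2)u^3 + (13/2)u^2 - 27u + 36
L_3(u) = (u - 3)(u - 4)(u - 5) / [6] = (1/6)u^3 - 2u^2 + (47/6)u - 10
g(u) = 9·L_0 + 31·L_1 + 73·L_2 + 141·L_3
  9·L_0(u) = -(3/2)u^3 + (45/2)u^2 - 111u + 180
  31·L_1(u) = (31/2)u^3 - 217u^2 + (1953/2)u - 1395
  73·L_2(u) = -(73/2)u^3 + (949/2)u^2 - 1971u + 2628
  141·L_3(u) = (47/2)u^3 - 282u^2 + (2209/2)u - 1410
Adding term by term: u^3 - 2u^2 - u + 3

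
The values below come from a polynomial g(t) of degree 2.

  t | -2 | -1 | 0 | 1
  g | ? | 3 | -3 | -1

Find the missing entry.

The 3 known values determine g uniquely (degree ≤ 2).
L_0(-2) = (-2)·(-3)/[(-1)·(-2)] = 3
L_1(-2) = (-1)·(-3)/[(1)·(-1)] = -3
L_2(-2) = (-1)·(-2)/[(2)·(1)] = 1
Sum: 3·(3) + (-3)·(-3) + (-1)·(1) = 17

17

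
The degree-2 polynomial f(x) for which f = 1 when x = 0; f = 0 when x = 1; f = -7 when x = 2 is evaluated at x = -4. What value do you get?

Evaluate each Lagrange basis at x = -4:
L_0(-4) = (-5)·(-6)/[(-1)·(-2)] = 15
L_1(-4) = (-4)·(-6)/[(1)·(-1)] = -24
L_2(-4) = (-4)·(-5)/[(2)·(1)] = 10
Sum: 1·(15) + 0 + (-7)·(10) = -55

-55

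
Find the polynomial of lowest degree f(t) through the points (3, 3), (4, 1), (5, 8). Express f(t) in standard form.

f(t) = (9/2)t^2 - (67/2)t + 63

Newton's divided differences:
f[3,4] = (1 - 3) / (4 - 3) = -2
f[4,5] = (8 - 1) / (5 - 4) = 7
f[3,4,5] = (7 - (-2)) / (5 - 3) = 9/2
f(t) = 3 + (-2)·(t - 3) + (9/2)·(t - 3)(t - 4)
Expanding: f(t) = (9/2)t^2 - (67/2)t + 63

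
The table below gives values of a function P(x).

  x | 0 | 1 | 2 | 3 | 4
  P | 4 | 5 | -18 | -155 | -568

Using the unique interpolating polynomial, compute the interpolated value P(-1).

-3

Using Newton's divided-difference form:
P[0,1] = (5 - 4) / (1 - 0) = 1
P[1,2] = (-18 - 5) / (2 - 1) = -23
P[2,3] = (-155 - (-18)) / (3 - 2) = -137
P[3,4] = (-568 - (-155)) / (4 - 3) = -413
P[0,1,2] = (-23 - 1) / (2 - 0) = -12
P[1,2,3] = (-137 - (-23)) / (3 - 1) = -57
P[2,3,4] = (-413 - (-137)) / (4 - 2) = -138
P[0,1,2,3] = (-57 - (-12)) / (3 - 0) = -15
P[1,2,3,4] = (-138 - (-57)) / (4 - 1) = -27
P[0,1,2,3,4] = (-27 - (-15)) / (4 - 0) = -3
P(-1) = 4 + 1·(-1) + (-12)·(-1)·(-2) + (-15)·(-1)·(-2)·(-3) + (-3)·(-1)·(-2)·(-3)·(-4) = -3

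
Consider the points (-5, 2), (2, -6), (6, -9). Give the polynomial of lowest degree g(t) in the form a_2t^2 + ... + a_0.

g(t) = (1/28)t^2 - (29/28)t - 57/14

L_0(t) = (t - 2)(t - 6) / [77] = (1/77)t^2 - (8/77)t + 12/77
L_1(t) = (t + 5)(t - 6) / [-28] = -(1/28)t^2 + (1/28)t + 15/14
L_2(t) = (t + 5)(t - 2) / [44] = (1/44)t^2 + (3/44)t - 5/22
g(t) = 2·L_0 + (-6)·L_1 + (-9)·L_2
  2·L_0(t) = (2/77)t^2 - (16/77)t + 24/77
  (-6)·L_1(t) = (3/14)t^2 - (3/14)t - 45/7
  (-9)·L_2(t) = -(9/44)t^2 - (27/44)t + 45/22
Adding term by term: (1/28)t^2 - (29/28)t - 57/14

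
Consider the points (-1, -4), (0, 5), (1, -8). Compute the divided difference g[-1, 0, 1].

-11

g[-1,0] = (5 - (-4)) / (0 - (-1)) = 9
g[0,1] = (-8 - 5) / (1 - 0) = -13
g[-1,0,1] = (-13 - 9) / (1 - (-1)) = -11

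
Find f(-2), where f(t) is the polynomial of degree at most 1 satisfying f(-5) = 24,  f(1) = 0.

12

L_0(-2) = (-3)/[(-6)] = 1/2
L_1(-2) = (3)/[(6)] = 1/2
Sum: 24·(1/2) + 0 = 12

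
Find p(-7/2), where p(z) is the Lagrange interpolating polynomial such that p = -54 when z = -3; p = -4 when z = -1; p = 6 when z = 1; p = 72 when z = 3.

-84

L_0(-7/2) = (-5/2)·(-9/2)·(-13/2)/[(-2)·(-4)·(-6)] = 195/128
L_1(-7/2) = (-1/2)·(-9/2)·(-13/2)/[(2)·(-2)·(-4)] = -117/128
L_2(-7/2) = (-1/2)·(-5/2)·(-13/2)/[(4)·(2)·(-2)] = 65/128
L_3(-7/2) = (-1/2)·(-5/2)·(-9/2)/[(6)·(4)·(2)] = -15/128
Sum: (-54)·(195/128) + (-4)·(-117/128) + 6·(65/128) + 72·(-15/128) = -84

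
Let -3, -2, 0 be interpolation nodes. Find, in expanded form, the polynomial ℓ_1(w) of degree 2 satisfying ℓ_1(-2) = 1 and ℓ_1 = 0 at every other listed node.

ℓ_1(w) = (w + 3)w / [(1)·(-2)]
       = (w^2 + 3w) / (-2)

ℓ_1(w) = -(1/2)w^2 - (3/2)w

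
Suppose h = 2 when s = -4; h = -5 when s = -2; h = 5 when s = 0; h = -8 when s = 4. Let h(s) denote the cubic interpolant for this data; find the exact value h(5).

-535/16

Evaluate each Lagrange basis at s = 5:
L_0(5) = (7)·(5)·(1)/[(-2)·(-4)·(-8)] = -35/64
L_1(5) = (9)·(5)·(1)/[(2)·(-2)·(-6)] = 15/8
L_2(5) = (9)·(7)·(1)/[(4)·(2)·(-4)] = -63/32
L_3(5) = (9)·(7)·(5)/[(8)·(6)·(4)] = 105/64
Sum: 2·(-35/64) + (-5)·(15/8) + 5·(-63/32) + (-8)·(105/64) = -535/16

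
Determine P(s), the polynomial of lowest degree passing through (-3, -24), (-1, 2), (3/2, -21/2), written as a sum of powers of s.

L_0(s) = (s + 1)(s - 3/2) / [9] = (1/9)s^2 - (1/18)s - 1/6
L_1(s) = (s + 3)(s - 3/2) / [-5] = -(1/5)s^2 - (3/10)s + 9/10
L_2(s) = (s + 3)(s + 1) / [45/4] = (4/45)s^2 + (16/45)s + 4/15
P(s) = (-24)·L_0 + 2·L_1 + (-21/2)·L_2
  (-24)·L_0(s) = -(8/3)s^2 + (4/3)s + 4
  2·L_1(s) = -(2/5)s^2 - (3/5)s + 9/5
  (-21/2)·L_2(s) = -(14/15)s^2 - (56/15)s - 14/5
Adding term by term: -4s^2 - 3s + 3

P(s) = -4s^2 - 3s + 3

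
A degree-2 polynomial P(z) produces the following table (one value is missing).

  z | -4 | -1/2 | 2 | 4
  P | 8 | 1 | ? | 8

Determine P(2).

8/3

The 3 known values determine P uniquely (degree ≤ 2).
Evaluate each Lagrange basis at z = 2:
L_0(2) = (5/2)·(-2)/[(-7/2)·(-8)] = -5/28
L_1(2) = (6)·(-2)/[(7/2)·(-9/2)] = 16/21
L_2(2) = (6)·(5/2)/[(8)·(9/2)] = 5/12
Sum: 8·(-5/28) + 1·(16/21) + 8·(5/12) = 8/3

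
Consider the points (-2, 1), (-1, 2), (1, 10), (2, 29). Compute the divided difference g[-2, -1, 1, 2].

g[-2,-1] = (2 - 1) / (-1 - (-2)) = 1
g[-1,1] = (10 - 2) / (1 - (-1)) = 4
g[1,2] = (29 - 10) / (2 - 1) = 19
g[-2,-1,1] = (4 - 1) / (1 - (-2)) = 1
g[-1,1,2] = (19 - 4) / (2 - (-1)) = 5
g[-2,-1,1,2] = (5 - 1) / (2 - (-2)) = 1

1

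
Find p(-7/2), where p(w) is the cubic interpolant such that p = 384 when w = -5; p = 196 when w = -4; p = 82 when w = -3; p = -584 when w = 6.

1047/8

L_0(-7/2) = (1/2)·(-1/2)·(-19/2)/[(-1)·(-2)·(-11)] = -19/176
L_1(-7/2) = (3/2)·(-1/2)·(-19/2)/[(1)·(-1)·(-10)] = 57/80
L_2(-7/2) = (3/2)·(1/2)·(-19/2)/[(2)·(1)·(-9)] = 19/48
L_3(-7/2) = (3/2)·(1/2)·(-1/2)/[(11)·(10)·(9)] = -1/2640
Sum: 384·(-19/176) + 196·(57/80) + 82·(19/48) + (-584)·(-1/2640) = 1047/8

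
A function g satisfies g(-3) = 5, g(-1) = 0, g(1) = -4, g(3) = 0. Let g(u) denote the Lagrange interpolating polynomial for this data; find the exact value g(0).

-41/16

L_0(0) = (1)·(-1)·(-3)/[(-2)·(-4)·(-6)] = -1/16
L_1(0) = (3)·(-1)·(-3)/[(2)·(-2)·(-4)] = 9/16
L_2(0) = (3)·(1)·(-3)/[(4)·(2)·(-2)] = 9/16
L_3(0) = (3)·(1)·(-1)/[(6)·(4)·(2)] = -1/16
Sum: 5·(-1/16) + 0 + (-4)·(9/16) + 0 = -41/16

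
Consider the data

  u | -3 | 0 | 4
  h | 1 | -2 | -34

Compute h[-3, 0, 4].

-1

h[-3,0] = (-2 - 1) / (0 - (-3)) = -1
h[0,4] = (-34 - (-2)) / (4 - 0) = -8
h[-3,0,4] = (-8 - (-1)) / (4 - (-3)) = -1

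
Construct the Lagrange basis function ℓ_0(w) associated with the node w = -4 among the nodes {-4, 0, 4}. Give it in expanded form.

ℓ_0(w) = (1/32)w^2 - (1/8)w

ℓ_0(w) = w(w - 4) / [(-4)·(-8)]
       = (w^2 - 4w) / (32)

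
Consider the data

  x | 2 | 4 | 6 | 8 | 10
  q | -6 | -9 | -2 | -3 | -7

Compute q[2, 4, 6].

5/4

q[2,4] = (-9 - (-6)) / (4 - 2) = -3/2
q[4,6] = (-2 - (-9)) / (6 - 4) = 7/2
q[2,4,6] = (7/2 - (-3/2)) / (6 - 2) = 5/4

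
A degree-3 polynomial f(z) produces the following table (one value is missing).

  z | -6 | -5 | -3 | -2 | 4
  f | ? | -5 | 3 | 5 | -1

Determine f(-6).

-713/63

The 4 known values determine f uniquely (degree ≤ 3).
L_0(-6) = (-3)·(-4)·(-10)/[(-2)·(-3)·(-9)] = 20/9
L_1(-6) = (-1)·(-4)·(-10)/[(2)·(-1)·(-7)] = -20/7
L_2(-6) = (-1)·(-3)·(-10)/[(3)·(1)·(-6)] = 5/3
L_3(-6) = (-1)·(-3)·(-4)/[(9)·(7)·(6)] = -2/63
Sum: (-5)·(20/9) + 3·(-20/7) + 5·(5/3) + (-1)·(-2/63) = -713/63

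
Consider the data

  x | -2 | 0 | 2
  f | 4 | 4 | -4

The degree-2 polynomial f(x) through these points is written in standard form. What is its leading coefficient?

Build the Lagrange basis polynomials:
L_0(x) = x(x - 2) / [8] = (1/8)x^2 - (1/4)x
L_1(x) = (x + 2)(x - 2) / [-4] = -(1/4)x^2 + 1
L_2(x) = (x + 2)x / [8] = (1/8)x^2 + (1/4)x
f(x) = 4·L_0 + 4·L_1 + (-4)·L_2
Only the coefficient of x^2 is needed; take it from each L_i and combine:
4·(1/8) + 4·(-1/4) + (-4)·(1/8) = -1

-1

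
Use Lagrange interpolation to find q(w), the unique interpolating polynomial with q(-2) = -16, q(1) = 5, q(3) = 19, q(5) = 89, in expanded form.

q(w) = w^3 - 2w^2 + 2w + 4

L_0(w) = (w - 1)(w - 3)(w - 5) / [-105] = -(1/105)w^3 + (3/35)w^2 - (23/105)w + 1/7
L_1(w) = (w + 2)(w - 3)(w - 5) / [24] = (1/24)w^3 - (1/4)w^2 - (1/24)w + 5/4
L_2(w) = (w + 2)(w - 1)(w - 5) / [-20] = -(1/20)w^3 + (1/5)w^2 + (7/20)w - 1/2
L_3(w) = (w + 2)(w - 1)(w - 3) / [56] = (1/56)w^3 - (1/28)w^2 - (5/56)w + 3/28
q(w) = (-16)·L_0 + 5·L_1 + 19·L_2 + 89·L_3
  (-16)·L_0(w) = (16/105)w^3 - (48/35)w^2 + (368/105)w - 16/7
  5·L_1(w) = (5/24)w^3 - (5/4)w^2 - (5/24)w + 25/4
  19·L_2(w) = -(19/20)w^3 + (19/5)w^2 + (133/20)w - 19/2
  89·L_3(w) = (89/56)w^3 - (89/28)w^2 - (445/56)w + 267/28
Adding term by term: w^3 - 2w^2 + 2w + 4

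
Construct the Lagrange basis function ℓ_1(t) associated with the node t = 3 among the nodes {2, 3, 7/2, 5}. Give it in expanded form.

ℓ_1(t) = t^3 - (21/2)t^2 + (69/2)t - 35

ℓ_1(t) = (t - 2)(t - 7/2)(t - 5) / [(1)·(-1/2)·(-2)]
       = (t^3 - (21/2)t^2 + (69/2)t - 35) / (1)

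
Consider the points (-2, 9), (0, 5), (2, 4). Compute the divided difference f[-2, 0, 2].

3/8

f[-2,0] = (5 - 9) / (0 - (-2)) = -2
f[0,2] = (4 - 5) / (2 - 0) = -1/2
f[-2,0,2] = (-1/2 - (-2)) / (2 - (-2)) = 3/8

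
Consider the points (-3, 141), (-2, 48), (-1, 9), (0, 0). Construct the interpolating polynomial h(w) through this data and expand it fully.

L_0(w) = (w + 2)(w + 1)w / [-6] = -(1/6)w^3 - (1/2)w^2 - (1/3)w
L_1(w) = (w + 3)(w + 1)w / [2] = (1/2)w^3 + 2w^2 + (3/2)w
L_2(w) = (w + 3)(w + 2)w / [-2] = -(1/2)w^3 - (5/2)w^2 - 3w
L_3(w) = (w + 3)(w + 2)(w + 1) / [6] = (1/6)w^3 + w^2 + (11/6)w + 1
h(w) = 141·L_0 + 48·L_1 + 9·L_2 + 0·L_3
  141·L_0(w) = -(47/2)w^3 - (141/2)w^2 - 47w
  48·L_1(w) = 24w^3 + 96w^2 + 72w
  9·L_2(w) = -(9/2)w^3 - (45/2)w^2 - 27w
  0·L_3(w) = 0
Adding term by term: -4w^3 + 3w^2 - 2w

h(w) = -4w^3 + 3w^2 - 2w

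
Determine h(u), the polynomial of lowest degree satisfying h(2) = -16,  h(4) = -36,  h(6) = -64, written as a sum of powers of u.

h(u) = -u^2 - 4u - 4

L_0(u) = (u - 4)(u - 6) / [8] = (1/8)u^2 - (5/4)u + 3
L_1(u) = (u - 2)(u - 6) / [-4] = -(1/4)u^2 + 2u - 3
L_2(u) = (u - 2)(u - 4) / [8] = (1/8)u^2 - (3/4)u + 1
h(u) = (-16)·L_0 + (-36)·L_1 + (-64)·L_2
  (-16)·L_0(u) = -2u^2 + 20u - 48
  (-36)·L_1(u) = 9u^2 - 72u + 108
  (-64)·L_2(u) = -8u^2 + 48u - 64
Adding term by term: -u^2 - 4u - 4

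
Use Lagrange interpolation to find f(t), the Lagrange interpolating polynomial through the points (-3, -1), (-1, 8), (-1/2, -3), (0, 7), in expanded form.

f(t) = (263/15)t^3 + (683/10)t^2 + (1493/30)t + 7

L_0(t) = (t + 1)(t + 1/2)t / [-15] = -(1/15)t^3 - (1/10)t^2 - (1/30)t
L_1(t) = (t + 3)(t + 1/2)t / [1] = t^3 + (7/2)t^2 + (3/2)t
L_2(t) = (t + 3)(t + 1)t / [-5/8] = -(8/5)t^3 - (32/5)t^2 - (24/5)t
L_3(t) = (t + 3)(t + 1)(t + 1/2) / [3/2] = (2/3)t^3 + 3t^2 + (10/3)t + 1
f(t) = (-1)·L_0 + 8·L_1 + (-3)·L_2 + 7·L_3
  (-1)·L_0(t) = (1/15)t^3 + (1/10)t^2 + (1/30)t
  8·L_1(t) = 8t^3 + 28t^2 + 12t
  (-3)·L_2(t) = (24/5)t^3 + (96/5)t^2 + (72/5)t
  7·L_3(t) = (14/3)t^3 + 21t^2 + (70/3)t + 7
Adding term by term: (263/15)t^3 + (683/10)t^2 + (1493/30)t + 7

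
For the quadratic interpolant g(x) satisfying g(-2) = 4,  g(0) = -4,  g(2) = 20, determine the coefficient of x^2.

4

The leading coefficient equals the top divided difference g[-2,0,2].
g[-2,0] = (-4 - 4) / (0 - (-2)) = -4
g[0,2] = (20 - (-4)) / (2 - 0) = 12
g[-2,0,2] = (12 - (-4)) / (2 - (-2)) = 4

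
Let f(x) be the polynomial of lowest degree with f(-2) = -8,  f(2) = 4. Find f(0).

-2

Evaluate each Lagrange basis at x = 0:
L_0(0) = (-2)/[(-4)] = 1/2
L_1(0) = (2)/[(4)] = 1/2
Sum: (-8)·(1/2) + 4·(1/2) = -2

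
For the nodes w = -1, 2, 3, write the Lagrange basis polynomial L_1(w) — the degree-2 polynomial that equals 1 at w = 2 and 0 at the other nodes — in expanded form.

L_1(w) = (w + 1)(w - 3) / [(3)·(-1)]
       = (w^2 - 2w - 3) / (-3)

L_1(w) = -(1/3)w^2 + (2/3)w + 1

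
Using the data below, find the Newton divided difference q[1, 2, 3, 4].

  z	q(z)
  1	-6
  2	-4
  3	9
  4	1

q[1,2] = (-4 - (-6)) / (2 - 1) = 2
q[2,3] = (9 - (-4)) / (3 - 2) = 13
q[3,4] = (1 - 9) / (4 - 3) = -8
q[1,2,3] = (13 - 2) / (3 - 1) = 11/2
q[2,3,4] = (-8 - 13) / (4 - 2) = -21/2
q[1,2,3,4] = (-21/2 - 11/2) / (4 - 1) = -16/3

-16/3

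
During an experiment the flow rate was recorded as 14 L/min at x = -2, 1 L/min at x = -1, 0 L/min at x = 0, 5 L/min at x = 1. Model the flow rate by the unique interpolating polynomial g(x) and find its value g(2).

10

L_0(2) = (3)·(2)·(1)/[(-1)·(-2)·(-3)] = -1
L_1(2) = (4)·(2)·(1)/[(1)·(-1)·(-2)] = 4
L_2(2) = (4)·(3)·(1)/[(2)·(1)·(-1)] = -6
L_3(2) = (4)·(3)·(2)/[(3)·(2)·(1)] = 4
Sum: 14·(-1) + 1·(4) + 0 + 5·(4) = 10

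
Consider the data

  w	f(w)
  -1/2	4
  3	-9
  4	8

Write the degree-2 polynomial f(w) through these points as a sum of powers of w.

L_0(w) = (w - 3)(w - 4) / [63/4] = (4/63)w^2 - (4/9)w + 16/21
L_1(w) = (w + 1/2)(w - 4) / [-7/2] = -(2/7)w^2 + w + 4/7
L_2(w) = (w + 1/2)(w - 3) / [9/2] = (2/9)w^2 - (5/9)w - 1/3
f(w) = 4·L_0 + (-9)·L_1 + 8·L_2
  4·L_0(w) = (16/63)w^2 - (16/9)w + 64/21
  (-9)·L_1(w) = (18/7)w^2 - 9w - 36/7
  8·L_2(w) = (16/9)w^2 - (40/9)w - 8/3
Adding term by term: (290/63)w^2 - (137/9)w - 100/21

f(w) = (290/63)w^2 - (137/9)w - 100/21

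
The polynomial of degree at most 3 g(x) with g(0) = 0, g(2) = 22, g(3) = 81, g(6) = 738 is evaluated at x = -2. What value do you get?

Evaluate each Lagrange basis at x = -2:
L_0(-2) = (-4)·(-5)·(-8)/[(-2)·(-3)·(-6)] = 40/9
L_1(-2) = (-2)·(-5)·(-8)/[(2)·(-1)·(-4)] = -10
L_2(-2) = (-2)·(-4)·(-8)/[(3)·(1)·(-3)] = 64/9
L_3(-2) = (-2)·(-4)·(-5)/[(6)·(4)·(3)] = -5/9
Sum: 0 + 22·(-10) + 81·(64/9) + 738·(-5/9) = -54

-54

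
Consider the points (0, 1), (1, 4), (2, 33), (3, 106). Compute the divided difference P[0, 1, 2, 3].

3

P[0,1] = (4 - 1) / (1 - 0) = 3
P[1,2] = (33 - 4) / (2 - 1) = 29
P[2,3] = (106 - 33) / (3 - 2) = 73
P[0,1,2] = (29 - 3) / (2 - 0) = 13
P[1,2,3] = (73 - 29) / (3 - 1) = 22
P[0,1,2,3] = (22 - 13) / (3 - 0) = 3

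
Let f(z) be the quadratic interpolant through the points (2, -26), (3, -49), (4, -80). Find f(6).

-166

Using Newton's divided-difference form:
f[2,3] = (-49 - (-26)) / (3 - 2) = -23
f[3,4] = (-80 - (-49)) / (4 - 3) = -31
f[2,3,4] = (-31 - (-23)) / (4 - 2) = -4
f(6) = -26 + (-23)·(4) + (-4)·(4)·(3) = -166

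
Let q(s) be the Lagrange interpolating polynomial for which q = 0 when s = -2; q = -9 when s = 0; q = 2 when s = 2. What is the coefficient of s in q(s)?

Build the Lagrange basis polynomials:
L_0(s) = s(s - 2) / [8] = (1/8)s^2 - (1/4)s
L_1(s) = (s + 2)(s - 2) / [-4] = -(1/4)s^2 + 1
L_2(s) = (s + 2)s / [8] = (1/8)s^2 + (1/4)s
q(s) = 0·L_0 + (-9)·L_1 + 2·L_2
Only the coefficient of s is needed; take it from each L_i and combine:
0·(-1/4) + (-9)·(0) + 2·(1/4) = 1/2

1/2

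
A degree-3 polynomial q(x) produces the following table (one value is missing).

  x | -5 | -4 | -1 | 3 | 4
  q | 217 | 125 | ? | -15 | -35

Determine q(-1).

5

The 4 known values determine q uniquely (degree ≤ 3).
Evaluate each Lagrange basis at x = -1:
L_0(-1) = (3)·(-4)·(-5)/[(-1)·(-8)·(-9)] = -5/6
L_1(-1) = (4)·(-4)·(-5)/[(1)·(-7)·(-8)] = 10/7
L_2(-1) = (4)·(3)·(-5)/[(8)·(7)·(-1)] = 15/14
L_3(-1) = (4)·(3)·(-4)/[(9)·(8)·(1)] = -2/3
Sum: 217·(-5/6) + 125·(10/7) + (-15)·(15/14) + (-35)·(-2/3) = 5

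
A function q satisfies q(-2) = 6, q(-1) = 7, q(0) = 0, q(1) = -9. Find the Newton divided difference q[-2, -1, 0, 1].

1

q[-2,-1] = (7 - 6) / (-1 - (-2)) = 1
q[-1,0] = (0 - 7) / (0 - (-1)) = -7
q[0,1] = (-9 - 0) / (1 - 0) = -9
q[-2,-1,0] = (-7 - 1) / (0 - (-2)) = -4
q[-1,0,1] = (-9 - (-7)) / (1 - (-1)) = -1
q[-2,-1,0,1] = (-1 - (-4)) / (1 - (-2)) = 1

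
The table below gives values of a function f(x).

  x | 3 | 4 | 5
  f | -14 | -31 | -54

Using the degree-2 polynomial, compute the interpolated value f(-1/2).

-7/4

Evaluate each Lagrange basis at x = -1/2:
L_0(-1/2) = (-9/2)·(-11/2)/[(-1)·(-2)] = 99/8
L_1(-1/2) = (-7/2)·(-11/2)/[(1)·(-1)] = -77/4
L_2(-1/2) = (-7/2)·(-9/2)/[(2)·(1)] = 63/8
Sum: (-14)·(99/8) + (-31)·(-77/4) + (-54)·(63/8) = -7/4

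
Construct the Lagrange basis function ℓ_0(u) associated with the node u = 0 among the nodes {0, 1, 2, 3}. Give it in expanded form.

ℓ_0(u) = -(1/6)u^3 + u^2 - (11/6)u + 1

ℓ_0(u) = (u - 1)(u - 2)(u - 3) / [(-1)·(-2)·(-3)]
       = (u^3 - 6u^2 + 11u - 6) / (-6)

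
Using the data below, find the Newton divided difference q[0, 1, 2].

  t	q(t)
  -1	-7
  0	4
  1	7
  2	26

q[0,1] = (7 - 4) / (1 - 0) = 3
q[1,2] = (26 - 7) / (2 - 1) = 19
q[0,1,2] = (19 - 3) / (2 - 0) = 8

8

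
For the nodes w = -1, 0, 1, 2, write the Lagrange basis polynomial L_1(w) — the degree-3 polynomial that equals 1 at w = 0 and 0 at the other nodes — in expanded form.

L_1(w) = (w + 1)(w - 1)(w - 2) / [(1)·(-1)·(-2)]
       = (w^3 - 2w^2 - w + 2) / (2)

L_1(w) = (1/2)w^3 - w^2 - (1/2)w + 1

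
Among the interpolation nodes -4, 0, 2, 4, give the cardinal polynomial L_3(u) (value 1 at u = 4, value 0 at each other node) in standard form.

L_3(u) = (1/64)u^3 + (1/32)u^2 - (1/8)u

L_3(u) = (u + 4)u(u - 2) / [(8)·(4)·(2)]
       = (u^3 + 2u^2 - 8u) / (64)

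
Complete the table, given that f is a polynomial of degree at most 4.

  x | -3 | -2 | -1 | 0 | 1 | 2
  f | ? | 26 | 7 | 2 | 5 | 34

The 5 known values determine f uniquely (degree ≤ 4).
Evaluate each Lagrange basis at x = -3:
L_0(-3) = (-2)·(-3)·(-4)·(-5)/[(-1)·(-2)·(-3)·(-4)] = 5
L_1(-3) = (-1)·(-3)·(-4)·(-5)/[(1)·(-1)·(-2)·(-3)] = -10
L_2(-3) = (-1)·(-2)·(-4)·(-5)/[(2)·(1)·(-1)·(-2)] = 10
L_3(-3) = (-1)·(-2)·(-3)·(-5)/[(3)·(2)·(1)·(-1)] = -5
L_4(-3) = (-1)·(-2)·(-3)·(-4)/[(4)·(3)·(2)·(1)] = 1
Sum: 26·(5) + 7·(-10) + 2·(10) + 5·(-5) + 34·(1) = 89

89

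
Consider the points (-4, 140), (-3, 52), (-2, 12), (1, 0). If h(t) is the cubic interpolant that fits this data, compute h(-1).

Evaluate each Lagrange basis at t = -1:
L_0(-1) = (2)·(1)·(-2)/[(-1)·(-2)·(-5)] = 2/5
L_1(-1) = (3)·(1)·(-2)/[(1)·(-1)·(-4)] = -3/2
L_2(-1) = (3)·(2)·(-2)/[(2)·(1)·(-3)] = 2
L_3(-1) = (3)·(2)·(1)/[(5)·(4)·(3)] = 1/10
Sum: 140·(2/5) + 52·(-3/2) + 12·(2) + 0 = 2

2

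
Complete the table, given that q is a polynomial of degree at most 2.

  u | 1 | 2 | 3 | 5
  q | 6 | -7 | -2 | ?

The 3 known values determine q uniquely (degree ≤ 2).
Evaluate each Lagrange basis at u = 5:
L_0(5) = (3)·(2)/[(-1)·(-2)] = 3
L_1(5) = (4)·(2)/[(1)·(-1)] = -8
L_2(5) = (4)·(3)/[(2)·(1)] = 6
Sum: 6·(3) + (-7)·(-8) + (-2)·(6) = 62

62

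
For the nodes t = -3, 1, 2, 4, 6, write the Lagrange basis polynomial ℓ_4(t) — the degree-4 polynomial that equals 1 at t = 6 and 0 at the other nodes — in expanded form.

ℓ_4(t) = (1/360)t^4 - (1/90)t^3 - (7/360)t^2 + (17/180)t - 1/15

ℓ_4(t) = (t + 3)(t - 1)(t - 2)(t - 4) / [(9)·(5)·(4)·(2)]
       = (t^4 - 4t^3 - 7t^2 + 34t - 24) / (360)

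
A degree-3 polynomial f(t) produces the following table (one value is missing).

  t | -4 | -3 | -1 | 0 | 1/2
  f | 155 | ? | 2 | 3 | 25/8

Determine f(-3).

60

The 4 known values determine f uniquely (degree ≤ 3).
L_0(-3) = (-2)·(-3)·(-7/2)/[(-3)·(-4)·(-9/2)] = 7/18
L_1(-3) = (1)·(-3)·(-7/2)/[(3)·(-1)·(-3/2)] = 7/3
L_2(-3) = (1)·(-2)·(-7/2)/[(4)·(1)·(-1/2)] = -7/2
L_3(-3) = (1)·(-2)·(-3)/[(9/2)·(3/2)·(1/2)] = 16/9
Sum: 155·(7/18) + 2·(7/3) + 3·(-7/2) + 25/8·(16/9) = 60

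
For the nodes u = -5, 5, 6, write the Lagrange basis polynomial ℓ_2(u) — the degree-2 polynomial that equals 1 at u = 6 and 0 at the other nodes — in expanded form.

ℓ_2(u) = (u + 5)(u - 5) / [(11)·(1)]
       = (u^2 - 25) / (11)

ℓ_2(u) = (1/11)u^2 - 25/11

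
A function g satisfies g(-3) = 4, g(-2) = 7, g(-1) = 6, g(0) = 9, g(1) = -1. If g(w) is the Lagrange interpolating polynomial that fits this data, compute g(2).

Evaluate each Lagrange basis at w = 2:
L_0(2) = (4)·(3)·(2)·(1)/[(-1)·(-2)·(-3)·(-4)] = 1
L_1(2) = (5)·(3)·(2)·(1)/[(1)·(-1)·(-2)·(-3)] = -5
L_2(2) = (5)·(4)·(2)·(1)/[(2)·(1)·(-1)·(-2)] = 10
L_3(2) = (5)·(4)·(3)·(1)/[(3)·(2)·(1)·(-1)] = -10
L_4(2) = (5)·(4)·(3)·(2)/[(4)·(3)·(2)·(1)] = 5
Sum: 4·(1) + 7·(-5) + 6·(10) + 9·(-10) + (-1)·(5) = -66

-66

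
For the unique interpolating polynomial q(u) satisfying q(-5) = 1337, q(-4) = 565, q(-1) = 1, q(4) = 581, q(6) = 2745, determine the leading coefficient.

2

The leading coefficient equals the top divided difference q[-5,-4,-1,4,6].
q[-5,-4] = (565 - 1337) / (-4 - (-5)) = -772
q[-4,-1] = (1 - 565) / (-1 - (-4)) = -188
q[-1,4] = (581 - 1) / (4 - (-1)) = 116
q[4,6] = (2745 - 581) / (6 - 4) = 1082
q[-5,-4,-1] = (-188 - (-772)) / (-1 - (-5)) = 146
q[-4,-1,4] = (116 - (-188)) / (4 - (-4)) = 38
q[-1,4,6] = (1082 - 116) / (6 - (-1)) = 138
q[-5,-4,-1,4] = (38 - 146) / (4 - (-5)) = -12
q[-4,-1,4,6] = (138 - 38) / (6 - (-4)) = 10
q[-5,-4,-1,4,6] = (10 - (-12)) / (6 - (-5)) = 2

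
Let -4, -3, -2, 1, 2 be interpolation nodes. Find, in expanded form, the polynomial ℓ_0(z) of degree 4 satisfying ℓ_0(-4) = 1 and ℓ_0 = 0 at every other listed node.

ℓ_0(z) = (1/60)z^4 + (1/30)z^3 - (7/60)z^2 - (2/15)z + 1/5

ℓ_0(z) = (z + 3)(z + 2)(z - 1)(z - 2) / [(-1)·(-2)·(-5)·(-6)]
       = (z^4 + 2z^3 - 7z^2 - 8z + 12) / (60)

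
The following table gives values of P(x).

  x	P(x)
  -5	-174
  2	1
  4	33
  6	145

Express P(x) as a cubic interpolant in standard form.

P(x) = x^3 - 2x^2 + 1

Newton's divided differences:
P[-5,2] = (1 - (-174)) / (2 - (-5)) = 25
P[2,4] = (33 - 1) / (4 - 2) = 16
P[4,6] = (145 - 33) / (6 - 4) = 56
P[-5,2,4] = (16 - 25) / (4 - (-5)) = -1
P[2,4,6] = (56 - 16) / (6 - 2) = 10
P[-5,2,4,6] = (10 - (-1)) / (6 - (-5)) = 1
P(x) = -174 + 25·(x + 5) + (-1)·(x + 5)(x - 2) + 1·(x + 5)(x - 2)(x - 4)
Expanding: P(x) = x^3 - 2x^2 + 1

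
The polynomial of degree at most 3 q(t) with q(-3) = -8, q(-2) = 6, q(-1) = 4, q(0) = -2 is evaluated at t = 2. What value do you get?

L_0(2) = (4)·(3)·(2)/[(-1)·(-2)·(-3)] = -4
L_1(2) = (5)·(3)·(2)/[(1)·(-1)·(-2)] = 15
L_2(2) = (5)·(4)·(2)/[(2)·(1)·(-1)] = -20
L_3(2) = (5)·(4)·(3)/[(3)·(2)·(1)] = 10
Sum: (-8)·(-4) + 6·(15) + 4·(-20) + (-2)·(10) = 22

22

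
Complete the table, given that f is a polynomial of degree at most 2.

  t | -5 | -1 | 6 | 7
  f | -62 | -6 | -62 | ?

-86

The 3 known values determine f uniquely (degree ≤ 2).
L_0(7) = (8)·(1)/[(-4)·(-11)] = 2/11
L_1(7) = (12)·(1)/[(4)·(-7)] = -3/7
L_2(7) = (12)·(8)/[(11)·(7)] = 96/77
Sum: (-62)·(2/11) + (-6)·(-3/7) + (-62)·(96/77) = -86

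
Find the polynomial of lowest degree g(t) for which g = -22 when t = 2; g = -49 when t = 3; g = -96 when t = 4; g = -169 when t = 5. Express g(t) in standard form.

g(t) = -t^3 - t^2 - 3t - 4

Build the Lagrange basis polynomials:
L_0(t) = (t - 3)(t - 4)(t - 5) / [-6] = -(1/6)t^3 + 2t^2 - (47/6)t + 10
L_1(t) = (t - 2)(t - 4)(t - 5) / [2] = (1/2)t^3 - (11/2)t^2 + 19t - 20
L_2(t) = (t - 2)(t - 3)(t - 5) / [-2] = -(1/2)t^3 + 5t^2 - (31/2)t + 15
L_3(t) = (t - 2)(t - 3)(t - 4) / [6] = (1/6)t^3 - (3/2)t^2 + (13/3)t - 4
g(t) = (-22)·L_0 + (-49)·L_1 + (-96)·L_2 + (-169)·L_3
  (-22)·L_0(t) = (11/3)t^3 - 44t^2 + (517/3)t - 220
  (-49)·L_1(t) = -(49/2)t^3 + (539/2)t^2 - 931t + 980
  (-96)·L_2(t) = 48t^3 - 480t^2 + 1488t - 1440
  (-169)·L_3(t) = -(169/6)t^3 + (507/2)t^2 - (2197/3)t + 676
Adding term by term: -t^3 - t^2 - 3t - 4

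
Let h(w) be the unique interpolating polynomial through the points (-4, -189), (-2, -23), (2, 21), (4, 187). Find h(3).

77

Evaluate each Lagrange basis at w = 3:
L_0(3) = (5)·(1)·(-1)/[(-2)·(-6)·(-8)] = 5/96
L_1(3) = (7)·(1)·(-1)/[(2)·(-4)·(-6)] = -7/48
L_2(3) = (7)·(5)·(-1)/[(6)·(4)·(-2)] = 35/48
L_3(3) = (7)·(5)·(1)/[(8)·(6)·(2)] = 35/96
Sum: (-189)·(5/96) + (-23)·(-7/48) + 21·(35/48) + 187·(35/96) = 77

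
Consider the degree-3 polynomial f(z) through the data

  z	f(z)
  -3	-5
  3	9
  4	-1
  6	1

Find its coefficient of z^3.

38/63

The leading coefficient equals the top divided difference f[-3,3,4,6].
f[-3,3] = (9 - (-5)) / (3 - (-3)) = 7/3
f[3,4] = (-1 - 9) / (4 - 3) = -10
f[4,6] = (1 - (-1)) / (6 - 4) = 1
f[-3,3,4] = (-10 - 7/3) / (4 - (-3)) = -37/21
f[3,4,6] = (1 - (-10)) / (6 - 3) = 11/3
f[-3,3,4,6] = (11/3 - (-37/21)) / (6 - (-3)) = 38/63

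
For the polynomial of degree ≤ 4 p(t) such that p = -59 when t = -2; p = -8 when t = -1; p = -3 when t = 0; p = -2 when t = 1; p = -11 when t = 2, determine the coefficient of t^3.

L_0(t) = (t + 1)t(t - 1)(t - 2) / [24] = (1/24)t^4 - (1/12)t^3 - (1/24)t^2 + (1/12)t
L_1(t) = (t + 2)t(t - 1)(t - 2) / [-6] = -(1/6)t^4 + (1/6)t^3 + (2/3)t^2 - (2/3)t
L_2(t) = (t + 2)(t + 1)(t - 1)(t - 2) / [4] = (1/4)t^4 - (5/4)t^2 + 1
L_3(t) = (t + 2)(t + 1)t(t - 2) / [-6] = -(1/6)t^4 - (1/6)t^3 + (2/3)t^2 + (2/3)t
L_4(t) = (t + 2)(t + 1)t(t - 1) / [24] = (1/24)t^4 + (1/12)t^3 - (1/24)t^2 - (1/12)t
p(t) = (-59)·L_0 + (-8)·L_1 + (-3)·L_2 + (-2)·L_3 + (-11)·L_4
Only the coefficient of t^3 is needed; take it from each L_i and combine:
(-59)·(-1/12) + (-8)·(1/6) + (-3)·(0) + (-2)·(-1/6) + (-11)·(1/12) = 3

3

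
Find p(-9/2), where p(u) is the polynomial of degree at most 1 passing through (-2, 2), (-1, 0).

7

L_0(-9/2) = (-7/2)/[(-1)] = 7/2
L_1(-9/2) = (-5/2)/[(1)] = -5/2
Sum: 2·(7/2) + 0 = 7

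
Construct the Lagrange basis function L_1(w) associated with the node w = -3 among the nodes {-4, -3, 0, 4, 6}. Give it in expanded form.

L_1(w) = -(1/189)w^4 + (2/63)w^3 + (16/189)w^2 - (32/63)w

L_1(w) = (w + 4)w(w - 4)(w - 6) / [(1)·(-3)·(-7)·(-9)]
       = (w^4 - 6w^3 - 16w^2 + 96w) / (-189)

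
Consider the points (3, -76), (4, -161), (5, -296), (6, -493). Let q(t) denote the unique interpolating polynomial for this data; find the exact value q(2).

Using Newton's divided-difference form:
q[3,4] = (-161 - (-76)) / (4 - 3) = -85
q[4,5] = (-296 - (-161)) / (5 - 4) = -135
q[5,6] = (-493 - (-296)) / (6 - 5) = -197
q[3,4,5] = (-135 - (-85)) / (5 - 3) = -25
q[4,5,6] = (-197 - (-135)) / (6 - 4) = -31
q[3,4,5,6] = (-31 - (-25)) / (6 - 3) = -2
q(2) = -76 + (-85)·(-1) + (-25)·(-1)·(-2) + (-2)·(-1)·(-2)·(-3) = -29

-29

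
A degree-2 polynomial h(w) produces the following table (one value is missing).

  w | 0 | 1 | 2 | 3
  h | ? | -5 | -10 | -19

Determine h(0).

-4

The 3 known values determine h uniquely (degree ≤ 2).
L_0(0) = (-2)·(-3)/[(-1)·(-2)] = 3
L_1(0) = (-1)·(-3)/[(1)·(-1)] = -3
L_2(0) = (-1)·(-2)/[(2)·(1)] = 1
Sum: (-5)·(3) + (-10)·(-3) + (-19)·(1) = -4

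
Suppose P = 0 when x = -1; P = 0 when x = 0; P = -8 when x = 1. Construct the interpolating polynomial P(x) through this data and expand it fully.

P(x) = -4x^2 - 4x

L_0(x) = x(x - 1) / [2] = (1/2)x^2 - (1/2)x
L_1(x) = (x + 1)(x - 1) / [-1] = -x^2 + 1
L_2(x) = (x + 1)x / [2] = (1/2)x^2 + (1/2)x
P(x) = 0·L_0 + 0·L_1 + (-8)·L_2
  0·L_0(x) = 0
  0·L_1(x) = 0
  (-8)·L_2(x) = -4x^2 - 4x
Adding term by term: -4x^2 - 4x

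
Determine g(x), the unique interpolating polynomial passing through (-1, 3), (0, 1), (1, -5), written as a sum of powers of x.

g(x) = -2x^2 - 4x + 1

Build the Lagrange basis polynomials:
L_0(x) = x(x - 1) / [2] = (1/2)x^2 - (1/2)x
L_1(x) = (x + 1)(x - 1) / [-1] = -x^2 + 1
L_2(x) = (x + 1)x / [2] = (1/2)x^2 + (1/2)x
g(x) = 3·L_0 + 1·L_1 + (-5)·L_2
  3·L_0(x) = (3/2)x^2 - (3/2)x
  1·L_1(x) = -x^2 + 1
  (-5)·L_2(x) = -(5/2)x^2 - (5/2)x
Adding term by term: -2x^2 - 4x + 1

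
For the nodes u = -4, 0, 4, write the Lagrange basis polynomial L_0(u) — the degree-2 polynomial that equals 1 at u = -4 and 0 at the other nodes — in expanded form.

L_0(u) = u(u - 4) / [(-4)·(-8)]
       = (u^2 - 4u) / (32)

L_0(u) = (1/32)u^2 - (1/8)u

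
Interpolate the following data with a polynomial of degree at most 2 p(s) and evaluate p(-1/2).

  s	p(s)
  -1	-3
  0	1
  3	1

-3/4

L_0(-1/2) = (-1/2)·(-7/2)/[(-1)·(-4)] = 7/16
L_1(-1/2) = (1/2)·(-7/2)/[(1)·(-3)] = 7/12
L_2(-1/2) = (1/2)·(-1/2)/[(4)·(3)] = -1/48
Sum: (-3)·(7/16) + 1·(7/12) + 1·(-1/48) = -3/4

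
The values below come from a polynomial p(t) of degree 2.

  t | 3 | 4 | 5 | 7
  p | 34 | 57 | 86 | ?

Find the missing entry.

162

The 3 known values determine p uniquely (degree ≤ 2).
Evaluate each Lagrange basis at t = 7:
L_0(7) = (3)·(2)/[(-1)·(-2)] = 3
L_1(7) = (4)·(2)/[(1)·(-1)] = -8
L_2(7) = (4)·(3)/[(2)·(1)] = 6
Sum: 34·(3) + 57·(-8) + 86·(6) = 162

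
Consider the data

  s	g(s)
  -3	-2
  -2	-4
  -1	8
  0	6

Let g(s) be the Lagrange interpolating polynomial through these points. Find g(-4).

Evaluate each Lagrange basis at s = -4:
L_0(-4) = (-2)·(-3)·(-4)/[(-1)·(-2)·(-3)] = 4
L_1(-4) = (-1)·(-3)·(-4)/[(1)·(-1)·(-2)] = -6
L_2(-4) = (-1)·(-2)·(-4)/[(2)·(1)·(-1)] = 4
L_3(-4) = (-1)·(-2)·(-3)/[(3)·(2)·(1)] = -1
Sum: (-2)·(4) + (-4)·(-6) + 8·(4) + 6·(-1) = 42

42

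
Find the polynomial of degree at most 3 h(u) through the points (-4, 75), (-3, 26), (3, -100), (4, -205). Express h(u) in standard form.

h(u) = -2u^3 - 4u^2 - 3u - 1

Newton's divided differences:
h[-4,-3] = (26 - 75) / (-3 - (-4)) = -49
h[-3,3] = (-100 - 26) / (3 - (-3)) = -21
h[3,4] = (-205 - (-100)) / (4 - 3) = -105
h[-4,-3,3] = (-21 - (-49)) / (3 - (-4)) = 4
h[-3,3,4] = (-105 - (-21)) / (4 - (-3)) = -12
h[-4,-3,3,4] = (-12 - 4) / (4 - (-4)) = -2
h(u) = 75 + (-49)·(u + 4) + 4·(u + 4)(u + 3) + (-2)·(u + 4)(u + 3)(u - 3)
Expanding: h(u) = -2u^3 - 4u^2 - 3u - 1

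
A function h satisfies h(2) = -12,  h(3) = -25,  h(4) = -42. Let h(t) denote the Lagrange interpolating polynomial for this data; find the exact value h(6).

L_0(6) = (3)·(2)/[(-1)·(-2)] = 3
L_1(6) = (4)·(2)/[(1)·(-1)] = -8
L_2(6) = (4)·(3)/[(2)·(1)] = 6
Sum: (-12)·(3) + (-25)·(-8) + (-42)·(6) = -88

-88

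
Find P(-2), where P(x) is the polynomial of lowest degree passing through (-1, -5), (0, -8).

-2

Evaluate each Lagrange basis at x = -2:
L_0(-2) = (-2)/[(-1)] = 2
L_1(-2) = (-1)/[(1)] = -1
Sum: (-5)·(2) + (-8)·(-1) = -2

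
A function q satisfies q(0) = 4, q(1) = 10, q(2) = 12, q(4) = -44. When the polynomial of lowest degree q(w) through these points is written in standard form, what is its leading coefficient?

The leading coefficient equals the top divided difference q[0,1,2,4].
q[0,1] = (10 - 4) / (1 - 0) = 6
q[1,2] = (12 - 10) / (2 - 1) = 2
q[2,4] = (-44 - 12) / (4 - 2) = -28
q[0,1,2] = (2 - 6) / (2 - 0) = -2
q[1,2,4] = (-28 - 2) / (4 - 1) = -10
q[0,1,2,4] = (-10 - (-2)) / (4 - 0) = -2

-2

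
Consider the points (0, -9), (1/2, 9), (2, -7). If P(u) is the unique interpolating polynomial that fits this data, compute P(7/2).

-128

Evaluate each Lagrange basis at u = 7/2:
L_0(7/2) = (3)·(3/2)/[(-1/2)·(-2)] = 9/2
L_1(7/2) = (7/2)·(3/2)/[(1/2)·(-3/2)] = -7
L_2(7/2) = (7/2)·(3)/[(2)·(3/2)] = 7/2
Sum: (-9)·(9/2) + 9·(-7) + (-7)·(7/2) = -128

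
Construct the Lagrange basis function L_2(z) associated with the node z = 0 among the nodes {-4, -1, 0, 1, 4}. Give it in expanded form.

L_2(z) = (1/16)z^4 - (17/16)z^2 + 1

L_2(z) = (z + 4)(z + 1)(z - 1)(z - 4) / [(4)·(1)·(-1)·(-4)]
       = (z^4 - 17z^2 + 16) / (16)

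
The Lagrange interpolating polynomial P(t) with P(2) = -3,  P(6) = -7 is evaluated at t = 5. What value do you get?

Evaluate each Lagrange basis at t = 5:
L_0(5) = (-1)/[(-4)] = 1/4
L_1(5) = (3)/[(4)] = 3/4
Sum: (-3)·(1/4) + (-7)·(3/4) = -6

-6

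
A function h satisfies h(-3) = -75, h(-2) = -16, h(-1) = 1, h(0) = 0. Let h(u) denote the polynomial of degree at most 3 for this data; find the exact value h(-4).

-200

Using Newton's divided-difference form:
h[-3,-2] = (-16 - (-75)) / (-2 - (-3)) = 59
h[-2,-1] = (1 - (-16)) / (-1 - (-2)) = 17
h[-1,0] = (0 - 1) / (0 - (-1)) = -1
h[-3,-2,-1] = (17 - 59) / (-1 - (-3)) = -21
h[-2,-1,0] = (-1 - 17) / (0 - (-2)) = -9
h[-3,-2,-1,0] = (-9 - (-21)) / (0 - (-3)) = 4
h(-4) = -75 + 59·(-1) + (-21)·(-1)·(-2) + 4·(-1)·(-2)·(-3) = -200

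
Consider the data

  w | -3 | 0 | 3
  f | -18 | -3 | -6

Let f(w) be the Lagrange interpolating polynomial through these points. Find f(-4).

Evaluate each Lagrange basis at w = -4:
L_0(-4) = (-4)·(-7)/[(-3)·(-6)] = 14/9
L_1(-4) = (-1)·(-7)/[(3)·(-3)] = -7/9
L_2(-4) = (-1)·(-4)/[(6)·(3)] = 2/9
Sum: (-18)·(14/9) + (-3)·(-7/9) + (-6)·(2/9) = -27

-27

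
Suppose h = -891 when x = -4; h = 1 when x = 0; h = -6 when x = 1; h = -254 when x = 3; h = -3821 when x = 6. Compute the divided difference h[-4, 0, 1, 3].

1

h[-4,0] = (1 - (-891)) / (0 - (-4)) = 223
h[0,1] = (-6 - 1) / (1 - 0) = -7
h[1,3] = (-254 - (-6)) / (3 - 1) = -124
h[-4,0,1] = (-7 - 223) / (1 - (-4)) = -46
h[0,1,3] = (-124 - (-7)) / (3 - 0) = -39
h[-4,0,1,3] = (-39 - (-46)) / (3 - (-4)) = 1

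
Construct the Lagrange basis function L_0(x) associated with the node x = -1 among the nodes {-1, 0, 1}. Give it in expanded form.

L_0(x) = (1/2)x^2 - (1/2)x

L_0(x) = x(x - 1) / [(-1)·(-2)]
       = (x^2 - x) / (2)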